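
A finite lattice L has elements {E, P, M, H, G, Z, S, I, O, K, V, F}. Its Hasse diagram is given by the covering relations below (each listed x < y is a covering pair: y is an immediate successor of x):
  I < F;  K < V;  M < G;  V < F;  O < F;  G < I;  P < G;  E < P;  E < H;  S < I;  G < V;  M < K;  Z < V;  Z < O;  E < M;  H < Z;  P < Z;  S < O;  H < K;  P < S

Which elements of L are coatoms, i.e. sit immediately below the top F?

I, O, V

The coatoms are exactly the elements covered by F: I, O, V.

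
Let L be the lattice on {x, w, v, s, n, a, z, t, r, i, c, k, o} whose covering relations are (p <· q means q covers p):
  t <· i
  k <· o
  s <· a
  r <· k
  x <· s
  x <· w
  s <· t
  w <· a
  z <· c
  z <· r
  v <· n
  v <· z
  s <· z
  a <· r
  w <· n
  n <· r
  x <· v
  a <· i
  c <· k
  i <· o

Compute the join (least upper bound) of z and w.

r

Common upper bounds of {z, w}: k, o, r.
The least among these is r.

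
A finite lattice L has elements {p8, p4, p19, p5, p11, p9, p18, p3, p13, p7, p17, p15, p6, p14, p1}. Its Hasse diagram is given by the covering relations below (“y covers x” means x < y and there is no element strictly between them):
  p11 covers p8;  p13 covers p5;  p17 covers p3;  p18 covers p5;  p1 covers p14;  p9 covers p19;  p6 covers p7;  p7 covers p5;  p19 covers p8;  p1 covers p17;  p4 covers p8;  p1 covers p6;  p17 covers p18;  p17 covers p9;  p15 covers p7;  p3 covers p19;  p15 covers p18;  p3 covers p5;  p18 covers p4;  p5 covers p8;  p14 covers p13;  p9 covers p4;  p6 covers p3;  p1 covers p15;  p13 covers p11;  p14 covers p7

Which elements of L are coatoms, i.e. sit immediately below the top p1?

The coatoms are exactly the elements covered by p1: p14, p15, p17, p6.

p14, p15, p17, p6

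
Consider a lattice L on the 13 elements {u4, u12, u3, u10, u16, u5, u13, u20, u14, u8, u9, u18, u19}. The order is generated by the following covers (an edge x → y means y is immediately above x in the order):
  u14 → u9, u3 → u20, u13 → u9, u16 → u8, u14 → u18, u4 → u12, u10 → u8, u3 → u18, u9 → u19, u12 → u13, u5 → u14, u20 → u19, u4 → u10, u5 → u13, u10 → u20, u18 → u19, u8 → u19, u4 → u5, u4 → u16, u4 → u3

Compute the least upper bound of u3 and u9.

u19

Common upper bounds of {u3, u9}: u19.
The least among these is u19.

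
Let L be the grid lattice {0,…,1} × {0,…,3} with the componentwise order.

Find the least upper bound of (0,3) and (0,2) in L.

Common upper bounds of {(0,3), (0,2)}: (0,3), (1,3).
The least among these is (0,3).

(0,3)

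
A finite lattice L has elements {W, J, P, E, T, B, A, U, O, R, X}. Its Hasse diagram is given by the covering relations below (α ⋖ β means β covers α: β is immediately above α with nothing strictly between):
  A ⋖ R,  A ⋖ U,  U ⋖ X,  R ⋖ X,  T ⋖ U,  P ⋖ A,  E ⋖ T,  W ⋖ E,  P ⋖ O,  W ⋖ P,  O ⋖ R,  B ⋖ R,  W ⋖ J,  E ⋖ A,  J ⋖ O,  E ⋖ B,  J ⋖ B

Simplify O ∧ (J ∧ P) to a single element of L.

W

J ∧ P = W
O ∧ W = W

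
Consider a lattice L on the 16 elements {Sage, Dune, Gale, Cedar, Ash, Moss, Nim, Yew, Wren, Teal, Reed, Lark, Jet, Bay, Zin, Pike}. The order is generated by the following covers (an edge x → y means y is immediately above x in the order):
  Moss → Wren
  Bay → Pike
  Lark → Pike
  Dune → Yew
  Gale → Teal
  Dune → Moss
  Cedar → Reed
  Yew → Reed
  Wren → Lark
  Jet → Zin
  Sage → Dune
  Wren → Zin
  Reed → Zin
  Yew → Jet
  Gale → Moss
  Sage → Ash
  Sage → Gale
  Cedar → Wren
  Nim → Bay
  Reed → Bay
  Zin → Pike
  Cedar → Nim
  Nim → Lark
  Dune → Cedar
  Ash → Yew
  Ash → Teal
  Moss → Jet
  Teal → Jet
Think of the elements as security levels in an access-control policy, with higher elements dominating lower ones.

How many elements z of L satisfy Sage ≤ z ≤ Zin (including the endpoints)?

12

The interval [Sage, Zin] = {Ash, Cedar, Dune, Gale, Jet, Moss, Reed, Sage, Teal, Wren, Yew, Zin}, which has 12 elements.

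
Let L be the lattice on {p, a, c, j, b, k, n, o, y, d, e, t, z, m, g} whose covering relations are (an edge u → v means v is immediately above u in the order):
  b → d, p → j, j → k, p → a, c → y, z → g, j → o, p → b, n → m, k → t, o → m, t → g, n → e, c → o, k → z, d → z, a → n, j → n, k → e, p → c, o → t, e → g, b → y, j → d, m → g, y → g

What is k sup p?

Common upper bounds of {k, p}: e, g, k, t, z.
The least among these is k.

k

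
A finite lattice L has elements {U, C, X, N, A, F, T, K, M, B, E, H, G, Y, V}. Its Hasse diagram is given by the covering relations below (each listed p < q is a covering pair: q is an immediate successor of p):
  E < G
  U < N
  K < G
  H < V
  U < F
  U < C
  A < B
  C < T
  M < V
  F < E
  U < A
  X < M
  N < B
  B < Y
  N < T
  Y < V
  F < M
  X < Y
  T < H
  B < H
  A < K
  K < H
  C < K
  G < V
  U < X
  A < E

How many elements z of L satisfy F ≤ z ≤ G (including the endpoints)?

The interval [F, G] = {E, F, G}, which has 3 elements.

3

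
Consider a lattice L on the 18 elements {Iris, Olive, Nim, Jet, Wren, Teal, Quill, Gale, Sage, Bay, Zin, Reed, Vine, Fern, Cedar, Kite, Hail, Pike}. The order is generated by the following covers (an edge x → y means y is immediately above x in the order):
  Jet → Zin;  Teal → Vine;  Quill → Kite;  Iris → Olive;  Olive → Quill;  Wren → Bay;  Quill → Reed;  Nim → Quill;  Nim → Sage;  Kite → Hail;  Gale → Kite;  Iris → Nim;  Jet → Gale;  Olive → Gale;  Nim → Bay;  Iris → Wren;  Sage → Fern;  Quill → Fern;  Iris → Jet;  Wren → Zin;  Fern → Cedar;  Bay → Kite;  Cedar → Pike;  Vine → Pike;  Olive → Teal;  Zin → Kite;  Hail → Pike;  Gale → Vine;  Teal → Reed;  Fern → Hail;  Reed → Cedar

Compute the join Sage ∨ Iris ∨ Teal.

Cedar

Common upper bounds of {Sage, Iris, Teal}: Cedar, Pike.
The least among these is Cedar.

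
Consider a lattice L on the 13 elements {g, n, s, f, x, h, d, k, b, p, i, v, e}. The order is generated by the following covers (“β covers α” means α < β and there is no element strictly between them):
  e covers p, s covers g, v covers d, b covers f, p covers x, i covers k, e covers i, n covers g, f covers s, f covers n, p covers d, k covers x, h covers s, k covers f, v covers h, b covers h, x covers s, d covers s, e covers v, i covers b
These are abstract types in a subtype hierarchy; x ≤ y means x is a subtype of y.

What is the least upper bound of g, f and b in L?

Common upper bounds of {g, f, b}: b, e, i.
The least among these is b.

b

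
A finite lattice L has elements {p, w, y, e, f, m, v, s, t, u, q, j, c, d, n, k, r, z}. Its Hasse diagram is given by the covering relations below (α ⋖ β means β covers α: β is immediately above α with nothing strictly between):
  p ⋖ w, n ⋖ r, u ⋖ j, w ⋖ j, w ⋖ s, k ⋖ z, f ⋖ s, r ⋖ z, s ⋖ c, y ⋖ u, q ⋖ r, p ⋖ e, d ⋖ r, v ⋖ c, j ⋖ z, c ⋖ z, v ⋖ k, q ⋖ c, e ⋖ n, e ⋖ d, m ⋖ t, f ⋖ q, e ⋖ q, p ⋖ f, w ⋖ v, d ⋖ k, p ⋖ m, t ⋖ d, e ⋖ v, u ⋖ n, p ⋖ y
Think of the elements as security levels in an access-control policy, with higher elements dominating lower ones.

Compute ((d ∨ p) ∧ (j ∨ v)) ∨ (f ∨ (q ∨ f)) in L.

r

d ∨ p = d
j ∨ v = z
d ∧ z = d
q ∨ f = q
f ∨ q = q
d ∨ q = r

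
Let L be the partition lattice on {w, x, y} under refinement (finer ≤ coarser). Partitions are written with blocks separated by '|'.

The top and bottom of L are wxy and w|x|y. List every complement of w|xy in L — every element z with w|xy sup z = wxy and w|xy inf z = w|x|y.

wx|y, wy|x

Need z with w|xy ∨ z = wxy and w|xy ∧ z = w|x|y.
Checking each element gives: wx|y, wy|x.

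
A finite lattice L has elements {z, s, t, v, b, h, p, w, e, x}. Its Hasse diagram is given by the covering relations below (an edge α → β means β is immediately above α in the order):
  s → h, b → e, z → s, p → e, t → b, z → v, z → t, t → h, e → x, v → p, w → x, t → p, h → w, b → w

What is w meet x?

Common lower bounds of {w, x}: b, h, s, t, w, z.
The greatest among these is w.

w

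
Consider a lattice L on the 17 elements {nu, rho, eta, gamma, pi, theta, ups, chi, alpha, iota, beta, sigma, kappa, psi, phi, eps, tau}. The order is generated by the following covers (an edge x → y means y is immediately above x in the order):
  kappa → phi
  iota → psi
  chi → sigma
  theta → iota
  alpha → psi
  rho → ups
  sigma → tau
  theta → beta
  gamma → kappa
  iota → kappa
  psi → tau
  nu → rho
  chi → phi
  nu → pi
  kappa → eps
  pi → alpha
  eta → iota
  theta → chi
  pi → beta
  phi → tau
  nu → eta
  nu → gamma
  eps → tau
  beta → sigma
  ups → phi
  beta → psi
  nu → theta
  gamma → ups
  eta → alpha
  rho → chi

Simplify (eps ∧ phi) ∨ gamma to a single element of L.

kappa

eps ∧ phi = kappa
kappa ∨ gamma = kappa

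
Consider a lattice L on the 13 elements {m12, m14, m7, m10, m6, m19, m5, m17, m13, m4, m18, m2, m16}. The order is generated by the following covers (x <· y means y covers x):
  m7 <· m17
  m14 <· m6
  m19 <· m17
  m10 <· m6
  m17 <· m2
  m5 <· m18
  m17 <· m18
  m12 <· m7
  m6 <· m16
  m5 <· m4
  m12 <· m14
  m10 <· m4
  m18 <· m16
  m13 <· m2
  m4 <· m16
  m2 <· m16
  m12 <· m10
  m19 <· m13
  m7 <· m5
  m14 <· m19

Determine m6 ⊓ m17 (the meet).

Common lower bounds of {m6, m17}: m12, m14.
The greatest among these is m14.

m14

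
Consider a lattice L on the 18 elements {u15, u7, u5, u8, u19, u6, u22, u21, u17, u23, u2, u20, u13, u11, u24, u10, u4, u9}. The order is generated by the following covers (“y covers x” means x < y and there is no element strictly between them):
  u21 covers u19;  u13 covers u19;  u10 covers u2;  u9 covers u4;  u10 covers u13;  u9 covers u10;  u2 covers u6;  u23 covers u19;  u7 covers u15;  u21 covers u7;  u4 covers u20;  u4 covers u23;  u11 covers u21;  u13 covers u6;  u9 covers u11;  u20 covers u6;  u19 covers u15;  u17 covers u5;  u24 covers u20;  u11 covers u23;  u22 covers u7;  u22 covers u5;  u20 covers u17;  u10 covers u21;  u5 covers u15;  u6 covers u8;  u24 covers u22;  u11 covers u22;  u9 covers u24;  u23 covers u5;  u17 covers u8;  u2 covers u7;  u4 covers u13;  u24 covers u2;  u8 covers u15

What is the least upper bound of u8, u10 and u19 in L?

Common upper bounds of {u8, u10, u19}: u10, u9.
The least among these is u10.

u10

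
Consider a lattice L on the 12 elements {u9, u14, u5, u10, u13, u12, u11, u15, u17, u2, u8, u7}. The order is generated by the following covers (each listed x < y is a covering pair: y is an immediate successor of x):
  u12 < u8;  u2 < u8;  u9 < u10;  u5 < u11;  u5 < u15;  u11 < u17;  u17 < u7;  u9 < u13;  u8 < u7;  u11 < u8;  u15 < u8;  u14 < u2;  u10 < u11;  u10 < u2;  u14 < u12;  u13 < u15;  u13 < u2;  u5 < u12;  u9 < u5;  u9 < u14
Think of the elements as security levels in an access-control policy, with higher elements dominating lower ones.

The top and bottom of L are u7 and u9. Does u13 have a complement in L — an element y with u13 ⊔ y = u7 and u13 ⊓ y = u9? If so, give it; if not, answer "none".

Need y with u13 ∨ y = u7 and u13 ∧ y = u9.
Checking each element gives: u17.

u17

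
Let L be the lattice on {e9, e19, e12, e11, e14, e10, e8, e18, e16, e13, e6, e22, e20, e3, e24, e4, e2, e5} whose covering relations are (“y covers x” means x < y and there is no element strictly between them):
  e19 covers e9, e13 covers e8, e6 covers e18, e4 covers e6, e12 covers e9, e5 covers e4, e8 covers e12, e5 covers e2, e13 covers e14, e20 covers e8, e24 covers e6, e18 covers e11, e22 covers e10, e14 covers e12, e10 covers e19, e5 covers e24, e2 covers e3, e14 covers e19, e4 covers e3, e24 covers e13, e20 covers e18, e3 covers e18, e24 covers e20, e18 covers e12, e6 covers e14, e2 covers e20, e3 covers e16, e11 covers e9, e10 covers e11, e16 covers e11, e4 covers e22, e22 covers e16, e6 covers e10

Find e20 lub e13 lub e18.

Common upper bounds of {e20, e13, e18}: e24, e5.
The least among these is e24.

e24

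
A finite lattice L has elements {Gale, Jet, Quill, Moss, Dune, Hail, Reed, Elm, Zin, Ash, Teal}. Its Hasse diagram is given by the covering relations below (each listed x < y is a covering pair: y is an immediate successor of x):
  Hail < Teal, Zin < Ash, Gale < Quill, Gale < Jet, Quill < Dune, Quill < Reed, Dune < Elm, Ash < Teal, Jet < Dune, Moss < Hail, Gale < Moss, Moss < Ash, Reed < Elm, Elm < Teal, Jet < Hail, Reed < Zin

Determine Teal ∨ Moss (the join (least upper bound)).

Teal

Common upper bounds of {Teal, Moss}: Teal.
The least among these is Teal.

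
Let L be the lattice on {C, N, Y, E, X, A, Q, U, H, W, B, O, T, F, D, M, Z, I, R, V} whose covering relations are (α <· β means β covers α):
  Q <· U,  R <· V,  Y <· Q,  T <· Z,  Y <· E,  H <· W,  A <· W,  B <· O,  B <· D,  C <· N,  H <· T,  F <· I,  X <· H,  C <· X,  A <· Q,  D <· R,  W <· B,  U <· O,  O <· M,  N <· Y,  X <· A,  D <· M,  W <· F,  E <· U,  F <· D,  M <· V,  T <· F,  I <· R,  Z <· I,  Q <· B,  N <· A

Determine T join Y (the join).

D

Common upper bounds of {T, Y}: D, M, R, V.
The least among these is D.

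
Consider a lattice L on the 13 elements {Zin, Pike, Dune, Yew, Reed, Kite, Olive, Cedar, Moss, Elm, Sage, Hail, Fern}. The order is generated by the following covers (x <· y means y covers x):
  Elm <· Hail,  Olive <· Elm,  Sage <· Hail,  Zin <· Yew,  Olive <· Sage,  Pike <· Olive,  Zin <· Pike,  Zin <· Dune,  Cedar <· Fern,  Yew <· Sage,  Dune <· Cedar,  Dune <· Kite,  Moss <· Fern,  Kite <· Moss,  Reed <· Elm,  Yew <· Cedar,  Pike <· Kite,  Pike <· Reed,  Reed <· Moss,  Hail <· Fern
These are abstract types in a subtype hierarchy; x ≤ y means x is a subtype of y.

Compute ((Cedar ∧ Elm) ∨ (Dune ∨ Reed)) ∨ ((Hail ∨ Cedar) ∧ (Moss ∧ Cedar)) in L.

Moss

Cedar ∧ Elm = Zin
Dune ∨ Reed = Moss
Zin ∨ Moss = Moss
Hail ∨ Cedar = Fern
Moss ∧ Cedar = Dune
Fern ∧ Dune = Dune
Moss ∨ Dune = Moss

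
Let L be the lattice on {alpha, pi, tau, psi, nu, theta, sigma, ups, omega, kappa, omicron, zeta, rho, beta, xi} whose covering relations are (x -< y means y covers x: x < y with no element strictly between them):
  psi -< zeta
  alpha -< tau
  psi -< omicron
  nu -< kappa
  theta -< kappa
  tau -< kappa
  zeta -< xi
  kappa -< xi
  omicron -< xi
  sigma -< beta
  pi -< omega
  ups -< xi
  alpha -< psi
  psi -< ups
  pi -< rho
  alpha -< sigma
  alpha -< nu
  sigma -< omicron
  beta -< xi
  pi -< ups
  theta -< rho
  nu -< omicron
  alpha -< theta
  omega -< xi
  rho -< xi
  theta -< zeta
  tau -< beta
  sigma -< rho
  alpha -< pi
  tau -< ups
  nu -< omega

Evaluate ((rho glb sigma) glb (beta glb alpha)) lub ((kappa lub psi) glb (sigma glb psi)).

alpha

rho ∧ sigma = sigma
beta ∧ alpha = alpha
sigma ∧ alpha = alpha
kappa ∨ psi = xi
sigma ∧ psi = alpha
xi ∧ alpha = alpha
alpha ∨ alpha = alpha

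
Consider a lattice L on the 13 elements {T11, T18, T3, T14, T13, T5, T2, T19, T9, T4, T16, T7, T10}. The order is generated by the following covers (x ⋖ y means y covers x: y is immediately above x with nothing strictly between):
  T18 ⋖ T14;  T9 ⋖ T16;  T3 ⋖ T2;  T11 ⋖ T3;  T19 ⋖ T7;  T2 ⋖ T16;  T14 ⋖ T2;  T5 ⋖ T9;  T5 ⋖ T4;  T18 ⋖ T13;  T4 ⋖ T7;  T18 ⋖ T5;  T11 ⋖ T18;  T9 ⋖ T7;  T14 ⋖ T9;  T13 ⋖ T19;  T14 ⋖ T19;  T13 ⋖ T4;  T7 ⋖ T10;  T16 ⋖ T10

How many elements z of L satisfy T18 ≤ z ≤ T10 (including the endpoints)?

11

The interval [T18, T10] = {T10, T13, T14, T16, T18, T19, T2, T4, T5, T7, T9}, which has 11 elements.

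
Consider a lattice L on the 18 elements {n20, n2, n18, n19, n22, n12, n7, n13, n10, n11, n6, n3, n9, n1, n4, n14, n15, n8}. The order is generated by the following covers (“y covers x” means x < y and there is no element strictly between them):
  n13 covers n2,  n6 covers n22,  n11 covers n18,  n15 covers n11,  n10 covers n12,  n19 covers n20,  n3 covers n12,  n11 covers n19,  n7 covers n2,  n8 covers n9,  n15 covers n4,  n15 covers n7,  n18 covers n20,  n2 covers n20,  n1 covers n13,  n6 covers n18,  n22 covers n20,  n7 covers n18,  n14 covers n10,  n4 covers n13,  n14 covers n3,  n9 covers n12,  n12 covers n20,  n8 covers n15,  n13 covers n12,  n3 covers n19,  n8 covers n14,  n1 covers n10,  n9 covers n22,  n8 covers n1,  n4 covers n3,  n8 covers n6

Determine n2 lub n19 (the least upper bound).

Common upper bounds of {n2, n19}: n15, n4, n8.
The least among these is n4.

n4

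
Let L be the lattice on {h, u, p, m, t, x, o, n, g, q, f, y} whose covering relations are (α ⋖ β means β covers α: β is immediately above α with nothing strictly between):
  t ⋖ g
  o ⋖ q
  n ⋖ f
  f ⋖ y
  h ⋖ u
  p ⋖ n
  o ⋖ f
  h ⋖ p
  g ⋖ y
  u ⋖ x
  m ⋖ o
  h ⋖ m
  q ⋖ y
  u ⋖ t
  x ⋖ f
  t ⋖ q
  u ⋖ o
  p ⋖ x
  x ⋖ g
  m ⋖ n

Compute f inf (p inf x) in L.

p

p ∧ x = p
f ∧ p = p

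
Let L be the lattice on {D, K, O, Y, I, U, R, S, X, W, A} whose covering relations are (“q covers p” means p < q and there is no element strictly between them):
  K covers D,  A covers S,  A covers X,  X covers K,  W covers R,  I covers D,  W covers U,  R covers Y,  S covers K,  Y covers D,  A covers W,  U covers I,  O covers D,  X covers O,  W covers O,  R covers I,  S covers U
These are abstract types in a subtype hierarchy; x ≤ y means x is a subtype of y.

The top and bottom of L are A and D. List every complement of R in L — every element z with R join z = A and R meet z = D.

Need z with R ∨ z = A and R ∧ z = D.
Checking each element gives: K, X.

K, X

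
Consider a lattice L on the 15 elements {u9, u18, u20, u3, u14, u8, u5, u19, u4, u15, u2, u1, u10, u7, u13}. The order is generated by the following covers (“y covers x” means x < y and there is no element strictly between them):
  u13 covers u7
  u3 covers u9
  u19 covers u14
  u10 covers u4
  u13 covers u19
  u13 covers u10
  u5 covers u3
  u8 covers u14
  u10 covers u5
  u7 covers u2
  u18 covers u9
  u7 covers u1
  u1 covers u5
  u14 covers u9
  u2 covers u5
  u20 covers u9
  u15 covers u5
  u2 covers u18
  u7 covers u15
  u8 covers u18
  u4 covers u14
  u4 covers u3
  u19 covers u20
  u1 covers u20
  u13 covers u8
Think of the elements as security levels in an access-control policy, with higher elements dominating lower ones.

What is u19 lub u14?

u19

Common upper bounds of {u19, u14}: u13, u19.
The least among these is u19.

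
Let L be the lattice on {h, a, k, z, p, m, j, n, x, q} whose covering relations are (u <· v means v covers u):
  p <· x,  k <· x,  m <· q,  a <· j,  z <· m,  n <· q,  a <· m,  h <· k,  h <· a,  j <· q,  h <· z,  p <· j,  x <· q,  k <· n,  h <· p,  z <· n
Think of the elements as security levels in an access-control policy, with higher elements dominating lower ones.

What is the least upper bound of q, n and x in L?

Common upper bounds of {q, n, x}: q.
The least among these is q.

q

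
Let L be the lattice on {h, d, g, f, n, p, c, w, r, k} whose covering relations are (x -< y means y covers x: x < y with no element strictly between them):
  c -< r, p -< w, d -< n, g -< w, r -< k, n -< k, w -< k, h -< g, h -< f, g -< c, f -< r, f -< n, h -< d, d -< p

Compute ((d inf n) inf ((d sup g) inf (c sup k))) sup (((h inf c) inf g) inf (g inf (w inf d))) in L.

d ∧ n = d
d ∨ g = w
c ∨ k = k
w ∧ k = w
d ∧ w = d
h ∧ c = h
h ∧ g = h
w ∧ d = d
g ∧ d = h
h ∧ h = h
d ∨ h = d

d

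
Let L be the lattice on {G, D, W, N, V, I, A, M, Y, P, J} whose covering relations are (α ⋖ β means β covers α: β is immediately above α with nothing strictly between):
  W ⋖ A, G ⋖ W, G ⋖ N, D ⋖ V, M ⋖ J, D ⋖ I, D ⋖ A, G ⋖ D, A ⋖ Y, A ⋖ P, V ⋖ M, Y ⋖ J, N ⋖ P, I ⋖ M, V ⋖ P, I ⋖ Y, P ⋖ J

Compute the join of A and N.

Common upper bounds of {A, N}: J, P.
The least among these is P.

P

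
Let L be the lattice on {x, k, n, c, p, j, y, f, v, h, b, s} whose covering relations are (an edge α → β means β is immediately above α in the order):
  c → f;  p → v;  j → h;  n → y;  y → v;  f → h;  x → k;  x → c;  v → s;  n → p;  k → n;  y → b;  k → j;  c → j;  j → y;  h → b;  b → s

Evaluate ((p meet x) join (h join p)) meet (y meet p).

n

p ∧ x = x
h ∨ p = s
x ∨ s = s
y ∧ p = n
s ∧ n = n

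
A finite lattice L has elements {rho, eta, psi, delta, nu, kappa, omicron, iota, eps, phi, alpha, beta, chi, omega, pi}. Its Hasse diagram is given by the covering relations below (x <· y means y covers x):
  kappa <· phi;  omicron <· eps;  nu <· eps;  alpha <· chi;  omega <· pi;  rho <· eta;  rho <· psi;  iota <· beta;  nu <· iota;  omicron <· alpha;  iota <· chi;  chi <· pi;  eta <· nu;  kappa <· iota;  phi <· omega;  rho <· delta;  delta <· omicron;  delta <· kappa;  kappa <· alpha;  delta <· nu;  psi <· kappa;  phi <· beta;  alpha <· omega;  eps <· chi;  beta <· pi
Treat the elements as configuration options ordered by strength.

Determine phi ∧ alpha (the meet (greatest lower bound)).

kappa

Common lower bounds of {phi, alpha}: delta, kappa, psi, rho.
The greatest among these is kappa.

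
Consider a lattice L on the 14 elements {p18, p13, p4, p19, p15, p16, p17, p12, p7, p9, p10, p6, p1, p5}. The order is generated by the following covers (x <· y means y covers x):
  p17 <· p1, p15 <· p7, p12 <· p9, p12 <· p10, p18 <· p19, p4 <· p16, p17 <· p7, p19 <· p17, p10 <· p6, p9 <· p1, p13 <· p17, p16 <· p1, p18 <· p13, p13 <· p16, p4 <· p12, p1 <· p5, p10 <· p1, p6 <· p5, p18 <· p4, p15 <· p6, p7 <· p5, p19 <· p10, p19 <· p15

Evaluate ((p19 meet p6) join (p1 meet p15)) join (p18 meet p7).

p19 ∧ p6 = p19
p1 ∧ p15 = p19
p19 ∨ p19 = p19
p18 ∧ p7 = p18
p19 ∨ p18 = p19

p19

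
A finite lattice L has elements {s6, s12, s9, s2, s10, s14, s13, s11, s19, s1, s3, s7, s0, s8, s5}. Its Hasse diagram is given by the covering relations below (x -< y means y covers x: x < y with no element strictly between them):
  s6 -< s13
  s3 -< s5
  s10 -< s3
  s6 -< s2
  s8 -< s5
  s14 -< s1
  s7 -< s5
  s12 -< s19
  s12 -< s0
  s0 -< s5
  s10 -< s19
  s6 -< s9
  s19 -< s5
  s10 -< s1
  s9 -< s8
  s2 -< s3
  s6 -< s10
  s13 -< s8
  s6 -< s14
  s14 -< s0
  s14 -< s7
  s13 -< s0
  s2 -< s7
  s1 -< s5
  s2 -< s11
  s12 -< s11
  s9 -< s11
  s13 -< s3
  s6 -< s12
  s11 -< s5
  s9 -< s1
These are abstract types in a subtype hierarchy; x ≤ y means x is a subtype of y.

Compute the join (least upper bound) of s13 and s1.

s5

Common upper bounds of {s13, s1}: s5.
The least among these is s5.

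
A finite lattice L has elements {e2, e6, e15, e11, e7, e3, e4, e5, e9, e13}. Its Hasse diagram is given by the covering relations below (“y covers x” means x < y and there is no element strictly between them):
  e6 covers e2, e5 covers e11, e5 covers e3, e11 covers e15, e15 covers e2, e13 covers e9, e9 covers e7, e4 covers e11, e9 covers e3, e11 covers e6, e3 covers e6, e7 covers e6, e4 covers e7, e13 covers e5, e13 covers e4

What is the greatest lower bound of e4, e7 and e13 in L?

e7

Common lower bounds of {e4, e7, e13}: e2, e6, e7.
The greatest among these is e7.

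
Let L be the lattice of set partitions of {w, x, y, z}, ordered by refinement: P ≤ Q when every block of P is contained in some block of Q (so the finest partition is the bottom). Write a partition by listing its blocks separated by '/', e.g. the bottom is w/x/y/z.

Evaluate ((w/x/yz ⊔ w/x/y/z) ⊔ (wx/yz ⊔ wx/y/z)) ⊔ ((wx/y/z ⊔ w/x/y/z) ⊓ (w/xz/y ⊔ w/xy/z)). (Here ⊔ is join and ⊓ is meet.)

wx/yz

w/x/yz ∨ w/x/y/z = w/x/yz
wx/yz ∨ wx/y/z = wx/yz
w/x/yz ∨ wx/yz = wx/yz
wx/y/z ∨ w/x/y/z = wx/y/z
w/xz/y ∨ w/xy/z = w/xyz
wx/y/z ∧ w/xyz = w/x/y/z
wx/yz ∨ w/x/y/z = wx/yz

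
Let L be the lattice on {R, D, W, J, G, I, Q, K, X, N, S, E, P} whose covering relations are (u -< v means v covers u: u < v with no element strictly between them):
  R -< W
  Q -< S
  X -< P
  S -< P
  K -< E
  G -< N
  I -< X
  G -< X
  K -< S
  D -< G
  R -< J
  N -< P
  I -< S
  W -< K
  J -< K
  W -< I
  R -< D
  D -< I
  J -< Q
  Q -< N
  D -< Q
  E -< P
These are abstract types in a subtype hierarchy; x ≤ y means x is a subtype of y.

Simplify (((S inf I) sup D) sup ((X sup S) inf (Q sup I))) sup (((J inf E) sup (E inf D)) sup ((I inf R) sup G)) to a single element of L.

S ∧ I = I
I ∨ D = I
X ∨ S = P
Q ∨ I = S
P ∧ S = S
I ∨ S = S
J ∧ E = J
E ∧ D = R
J ∨ R = J
I ∧ R = R
R ∨ G = G
J ∨ G = N
S ∨ N = P

P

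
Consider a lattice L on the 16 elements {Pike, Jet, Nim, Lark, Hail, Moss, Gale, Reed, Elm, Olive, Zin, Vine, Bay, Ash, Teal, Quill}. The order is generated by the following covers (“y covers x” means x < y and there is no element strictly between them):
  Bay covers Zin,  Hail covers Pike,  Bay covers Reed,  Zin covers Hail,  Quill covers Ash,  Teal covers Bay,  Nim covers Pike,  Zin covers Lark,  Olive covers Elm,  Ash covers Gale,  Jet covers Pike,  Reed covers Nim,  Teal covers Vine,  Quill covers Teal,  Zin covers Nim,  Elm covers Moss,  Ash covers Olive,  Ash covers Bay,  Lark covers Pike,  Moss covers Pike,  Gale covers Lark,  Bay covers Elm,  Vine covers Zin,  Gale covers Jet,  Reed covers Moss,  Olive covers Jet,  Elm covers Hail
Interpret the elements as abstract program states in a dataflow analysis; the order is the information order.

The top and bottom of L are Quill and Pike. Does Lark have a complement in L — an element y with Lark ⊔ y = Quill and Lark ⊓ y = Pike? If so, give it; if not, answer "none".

For every candidate y, either Lark ∨ y ≠ Quill or Lark ∧ y ≠ Pike; no complement exists.

none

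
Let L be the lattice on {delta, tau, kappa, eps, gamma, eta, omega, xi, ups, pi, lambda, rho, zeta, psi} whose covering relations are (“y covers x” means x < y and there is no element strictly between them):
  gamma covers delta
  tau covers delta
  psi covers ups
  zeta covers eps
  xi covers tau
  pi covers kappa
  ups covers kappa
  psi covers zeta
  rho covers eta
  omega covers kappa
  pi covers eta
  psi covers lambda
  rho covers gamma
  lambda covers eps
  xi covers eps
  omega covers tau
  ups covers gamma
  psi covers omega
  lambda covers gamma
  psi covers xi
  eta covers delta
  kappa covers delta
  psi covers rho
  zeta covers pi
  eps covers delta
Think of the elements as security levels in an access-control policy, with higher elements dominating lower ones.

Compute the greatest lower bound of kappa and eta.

delta

Common lower bounds of {kappa, eta}: delta.
The greatest among these is delta.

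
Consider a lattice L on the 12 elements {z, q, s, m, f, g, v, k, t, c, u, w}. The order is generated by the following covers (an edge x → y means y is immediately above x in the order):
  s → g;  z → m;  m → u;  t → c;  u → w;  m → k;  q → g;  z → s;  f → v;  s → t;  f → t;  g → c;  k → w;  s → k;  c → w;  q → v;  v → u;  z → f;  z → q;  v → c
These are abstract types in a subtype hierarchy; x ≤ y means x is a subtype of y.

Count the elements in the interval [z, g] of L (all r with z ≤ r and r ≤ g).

4

The interval [z, g] = {g, q, s, z}, which has 4 elements.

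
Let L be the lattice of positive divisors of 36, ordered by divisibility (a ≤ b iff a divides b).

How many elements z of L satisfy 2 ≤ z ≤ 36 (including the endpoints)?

The interval [2, 36] = {12, 18, 2, 36, 4, 6}, which has 6 elements.

6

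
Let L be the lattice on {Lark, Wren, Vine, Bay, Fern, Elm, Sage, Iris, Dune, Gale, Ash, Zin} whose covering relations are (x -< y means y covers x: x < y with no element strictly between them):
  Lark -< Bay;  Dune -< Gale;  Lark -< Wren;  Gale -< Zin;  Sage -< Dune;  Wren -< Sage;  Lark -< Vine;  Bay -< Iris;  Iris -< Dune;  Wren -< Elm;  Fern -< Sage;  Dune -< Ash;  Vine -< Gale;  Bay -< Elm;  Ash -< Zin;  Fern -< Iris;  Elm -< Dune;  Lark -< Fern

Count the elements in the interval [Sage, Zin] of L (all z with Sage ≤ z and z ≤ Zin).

The interval [Sage, Zin] = {Ash, Dune, Gale, Sage, Zin}, which has 5 elements.

5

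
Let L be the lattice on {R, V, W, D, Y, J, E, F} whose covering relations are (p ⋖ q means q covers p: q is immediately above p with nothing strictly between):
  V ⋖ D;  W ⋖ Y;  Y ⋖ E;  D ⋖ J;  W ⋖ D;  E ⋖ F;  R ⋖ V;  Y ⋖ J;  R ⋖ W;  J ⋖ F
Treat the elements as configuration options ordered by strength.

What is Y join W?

Common upper bounds of {Y, W}: E, F, J, Y.
The least among these is Y.

Y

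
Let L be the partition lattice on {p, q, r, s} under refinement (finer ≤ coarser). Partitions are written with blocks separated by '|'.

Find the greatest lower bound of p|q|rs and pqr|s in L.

p|q|r|s

The meet (common refinement) of p|q|rs and pqr|s intersects blocks pairwise, giving p|q|r|s.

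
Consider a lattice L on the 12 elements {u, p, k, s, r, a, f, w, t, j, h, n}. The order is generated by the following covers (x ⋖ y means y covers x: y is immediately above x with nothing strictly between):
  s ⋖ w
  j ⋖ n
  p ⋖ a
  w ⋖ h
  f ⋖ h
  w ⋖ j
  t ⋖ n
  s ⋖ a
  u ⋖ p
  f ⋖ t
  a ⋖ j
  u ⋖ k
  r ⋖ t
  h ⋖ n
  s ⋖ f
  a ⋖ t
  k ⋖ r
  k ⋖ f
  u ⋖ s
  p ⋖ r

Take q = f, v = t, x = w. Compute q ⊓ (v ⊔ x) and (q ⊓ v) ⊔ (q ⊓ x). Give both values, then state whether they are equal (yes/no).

v ⊔ x = n, so q ⊓ (v ⊔ x) = f ⊓ n = f.
q ⊓ v = f and q ⊓ x = s, so (q ⊓ v) ⊔ (q ⊓ x) = f ⊔ s = f.
Equal: yes.

f; f; yes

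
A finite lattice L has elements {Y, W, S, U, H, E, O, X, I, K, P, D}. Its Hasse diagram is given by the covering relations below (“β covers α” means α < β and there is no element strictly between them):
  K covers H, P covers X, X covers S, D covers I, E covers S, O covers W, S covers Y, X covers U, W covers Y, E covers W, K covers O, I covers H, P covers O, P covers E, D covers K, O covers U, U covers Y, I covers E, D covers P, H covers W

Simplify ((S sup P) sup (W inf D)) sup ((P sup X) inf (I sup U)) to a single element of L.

S ∨ P = P
W ∧ D = W
P ∨ W = P
P ∨ X = P
I ∨ U = D
P ∧ D = P
P ∨ P = P

P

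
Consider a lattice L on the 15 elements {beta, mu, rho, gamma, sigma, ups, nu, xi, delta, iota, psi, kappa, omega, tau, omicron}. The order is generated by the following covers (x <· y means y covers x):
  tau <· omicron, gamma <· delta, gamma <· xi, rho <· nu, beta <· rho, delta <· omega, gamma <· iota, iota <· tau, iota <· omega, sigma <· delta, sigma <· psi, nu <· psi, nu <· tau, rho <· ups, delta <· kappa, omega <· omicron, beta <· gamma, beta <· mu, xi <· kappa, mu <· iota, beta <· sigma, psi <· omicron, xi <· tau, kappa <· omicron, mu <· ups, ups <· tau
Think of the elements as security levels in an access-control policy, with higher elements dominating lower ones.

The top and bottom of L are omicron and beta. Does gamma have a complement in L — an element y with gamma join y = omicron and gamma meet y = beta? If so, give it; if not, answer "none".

Need y with gamma ∨ y = omicron and gamma ∧ y = beta.
Checking each element gives: psi.

psi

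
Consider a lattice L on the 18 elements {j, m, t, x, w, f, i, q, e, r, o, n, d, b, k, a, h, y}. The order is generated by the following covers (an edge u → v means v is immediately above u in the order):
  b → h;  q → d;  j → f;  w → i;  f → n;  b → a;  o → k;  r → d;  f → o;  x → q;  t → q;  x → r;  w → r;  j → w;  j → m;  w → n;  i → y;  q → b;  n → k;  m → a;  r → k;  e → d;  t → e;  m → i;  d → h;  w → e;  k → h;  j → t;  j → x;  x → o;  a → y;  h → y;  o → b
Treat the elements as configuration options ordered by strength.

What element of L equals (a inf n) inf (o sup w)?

a ∧ n = f
o ∨ w = k
f ∧ k = f

f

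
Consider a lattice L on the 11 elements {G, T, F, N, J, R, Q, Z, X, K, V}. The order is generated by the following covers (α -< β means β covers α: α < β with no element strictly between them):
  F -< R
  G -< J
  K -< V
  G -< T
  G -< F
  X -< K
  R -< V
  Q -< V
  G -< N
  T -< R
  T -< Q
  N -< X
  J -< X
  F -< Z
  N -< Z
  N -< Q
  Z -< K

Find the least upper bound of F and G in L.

F

Common upper bounds of {F, G}: F, K, R, V, Z.
The least among these is F.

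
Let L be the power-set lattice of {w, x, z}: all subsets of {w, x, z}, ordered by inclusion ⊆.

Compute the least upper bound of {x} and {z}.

{x,z}

Under ⊆, join is union: {x} ∪ {z} = {x,z}.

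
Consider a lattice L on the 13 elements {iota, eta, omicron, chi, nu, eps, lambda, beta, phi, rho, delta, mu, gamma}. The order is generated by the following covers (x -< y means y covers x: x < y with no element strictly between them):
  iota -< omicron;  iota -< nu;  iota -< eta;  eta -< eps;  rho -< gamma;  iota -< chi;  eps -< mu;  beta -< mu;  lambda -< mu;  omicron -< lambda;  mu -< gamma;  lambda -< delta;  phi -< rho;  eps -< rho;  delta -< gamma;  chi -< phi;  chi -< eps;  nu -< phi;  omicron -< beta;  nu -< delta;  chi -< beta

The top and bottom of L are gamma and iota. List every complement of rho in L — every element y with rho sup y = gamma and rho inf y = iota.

lambda, omicron

Need y with rho ∨ y = gamma and rho ∧ y = iota.
Checking each element gives: lambda, omicron.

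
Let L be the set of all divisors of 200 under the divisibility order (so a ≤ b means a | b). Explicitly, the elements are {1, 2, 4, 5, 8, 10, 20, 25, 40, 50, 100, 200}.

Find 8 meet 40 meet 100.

In the divisibility order, the meet is the greatest common divisor: gcd(8, 40, 100) = 4.

4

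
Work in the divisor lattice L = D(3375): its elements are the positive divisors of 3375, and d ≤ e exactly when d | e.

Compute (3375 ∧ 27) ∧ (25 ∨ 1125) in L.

3375 ∧ 27 = 27
25 ∨ 1125 = 1125
27 ∧ 1125 = 9

9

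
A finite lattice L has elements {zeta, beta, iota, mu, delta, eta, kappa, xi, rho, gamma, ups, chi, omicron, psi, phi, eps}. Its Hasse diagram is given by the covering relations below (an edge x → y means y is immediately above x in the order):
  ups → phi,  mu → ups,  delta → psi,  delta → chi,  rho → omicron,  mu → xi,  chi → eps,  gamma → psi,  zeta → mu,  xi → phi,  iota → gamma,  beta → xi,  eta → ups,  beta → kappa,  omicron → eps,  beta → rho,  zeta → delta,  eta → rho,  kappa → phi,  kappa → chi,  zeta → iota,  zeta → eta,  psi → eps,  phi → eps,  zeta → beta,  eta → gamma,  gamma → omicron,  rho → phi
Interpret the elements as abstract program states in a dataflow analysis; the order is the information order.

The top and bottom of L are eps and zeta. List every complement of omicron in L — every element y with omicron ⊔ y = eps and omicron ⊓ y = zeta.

Need y with omicron ∨ y = eps and omicron ∧ y = zeta.
Checking each element gives: delta, mu.

delta, mu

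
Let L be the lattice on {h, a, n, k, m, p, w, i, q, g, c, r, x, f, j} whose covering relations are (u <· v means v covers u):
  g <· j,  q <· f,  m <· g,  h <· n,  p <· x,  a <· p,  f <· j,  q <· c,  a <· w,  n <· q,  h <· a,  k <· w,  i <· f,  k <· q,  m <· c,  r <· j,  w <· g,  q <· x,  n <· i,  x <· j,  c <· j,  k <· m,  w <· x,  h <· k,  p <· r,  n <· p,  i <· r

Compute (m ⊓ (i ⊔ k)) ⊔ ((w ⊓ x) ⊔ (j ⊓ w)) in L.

w

i ∨ k = f
m ∧ f = k
w ∧ x = w
j ∧ w = w
w ∨ w = w
k ∨ w = w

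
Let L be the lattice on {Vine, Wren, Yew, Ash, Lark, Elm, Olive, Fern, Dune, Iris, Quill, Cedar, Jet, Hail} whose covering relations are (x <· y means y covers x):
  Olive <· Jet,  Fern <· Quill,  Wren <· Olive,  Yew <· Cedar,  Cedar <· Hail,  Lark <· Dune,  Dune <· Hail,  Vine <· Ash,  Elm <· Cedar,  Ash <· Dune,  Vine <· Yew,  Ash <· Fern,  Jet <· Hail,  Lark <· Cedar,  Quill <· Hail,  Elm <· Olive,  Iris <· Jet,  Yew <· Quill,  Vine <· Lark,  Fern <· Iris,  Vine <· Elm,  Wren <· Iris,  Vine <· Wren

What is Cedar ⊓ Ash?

Common lower bounds of {Cedar, Ash}: Vine.
The greatest among these is Vine.

Vine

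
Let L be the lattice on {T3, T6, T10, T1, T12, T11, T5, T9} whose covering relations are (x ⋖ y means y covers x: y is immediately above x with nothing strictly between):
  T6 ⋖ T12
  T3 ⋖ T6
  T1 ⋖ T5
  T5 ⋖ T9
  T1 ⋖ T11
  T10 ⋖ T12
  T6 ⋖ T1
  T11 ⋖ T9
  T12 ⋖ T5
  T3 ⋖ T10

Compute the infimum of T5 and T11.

Common lower bounds of {T5, T11}: T1, T3, T6.
The greatest among these is T1.

T1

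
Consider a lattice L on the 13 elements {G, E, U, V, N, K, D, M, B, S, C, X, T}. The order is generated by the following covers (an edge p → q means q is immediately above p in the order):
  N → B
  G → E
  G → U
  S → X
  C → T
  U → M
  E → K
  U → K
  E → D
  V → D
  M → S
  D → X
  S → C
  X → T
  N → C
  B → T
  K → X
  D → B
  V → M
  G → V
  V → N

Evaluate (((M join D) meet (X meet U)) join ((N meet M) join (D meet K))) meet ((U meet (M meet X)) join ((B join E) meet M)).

M ∨ D = X
X ∧ U = U
X ∧ U = U
N ∧ M = V
D ∧ K = E
V ∨ E = D
U ∨ D = X
M ∧ X = M
U ∧ M = U
B ∨ E = B
B ∧ M = V
U ∨ V = M
X ∧ M = M

M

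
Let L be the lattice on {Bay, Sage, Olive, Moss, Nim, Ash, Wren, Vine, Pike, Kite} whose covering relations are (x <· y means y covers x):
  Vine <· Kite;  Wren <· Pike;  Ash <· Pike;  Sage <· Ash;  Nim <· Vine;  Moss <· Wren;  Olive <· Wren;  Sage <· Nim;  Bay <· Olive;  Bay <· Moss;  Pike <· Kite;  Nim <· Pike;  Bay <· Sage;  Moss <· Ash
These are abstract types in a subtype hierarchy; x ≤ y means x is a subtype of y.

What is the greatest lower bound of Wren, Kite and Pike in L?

Common lower bounds of {Wren, Kite, Pike}: Bay, Moss, Olive, Wren.
The greatest among these is Wren.

Wren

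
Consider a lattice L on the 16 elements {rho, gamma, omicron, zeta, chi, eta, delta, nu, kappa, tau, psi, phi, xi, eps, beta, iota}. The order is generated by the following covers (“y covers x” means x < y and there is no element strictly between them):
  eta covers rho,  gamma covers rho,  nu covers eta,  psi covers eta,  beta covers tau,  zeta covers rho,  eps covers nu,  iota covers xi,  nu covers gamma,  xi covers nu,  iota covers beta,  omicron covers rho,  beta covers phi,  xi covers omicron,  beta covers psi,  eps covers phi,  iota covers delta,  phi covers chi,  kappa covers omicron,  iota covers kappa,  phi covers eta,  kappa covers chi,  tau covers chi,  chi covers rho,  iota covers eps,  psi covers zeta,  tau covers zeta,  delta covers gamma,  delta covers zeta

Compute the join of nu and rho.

Common upper bounds of {nu, rho}: eps, iota, nu, xi.
The least among these is nu.

nu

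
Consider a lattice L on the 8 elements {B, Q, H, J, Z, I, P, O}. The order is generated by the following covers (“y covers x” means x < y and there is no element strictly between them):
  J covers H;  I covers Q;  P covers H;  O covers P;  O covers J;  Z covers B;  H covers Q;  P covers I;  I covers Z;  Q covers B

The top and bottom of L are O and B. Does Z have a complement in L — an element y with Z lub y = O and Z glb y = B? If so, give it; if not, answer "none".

Need y with Z ∨ y = O and Z ∧ y = B.
Checking each element gives: J.

J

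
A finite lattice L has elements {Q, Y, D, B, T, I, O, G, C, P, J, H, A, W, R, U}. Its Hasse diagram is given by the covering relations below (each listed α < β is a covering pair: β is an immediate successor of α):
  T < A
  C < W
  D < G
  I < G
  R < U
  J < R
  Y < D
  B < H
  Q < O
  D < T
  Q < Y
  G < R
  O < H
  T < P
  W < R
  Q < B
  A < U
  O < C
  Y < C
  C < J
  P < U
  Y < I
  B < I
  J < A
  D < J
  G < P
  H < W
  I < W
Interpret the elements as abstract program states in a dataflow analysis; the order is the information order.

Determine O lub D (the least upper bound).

Common upper bounds of {O, D}: A, J, R, U.
The least among these is J.

J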